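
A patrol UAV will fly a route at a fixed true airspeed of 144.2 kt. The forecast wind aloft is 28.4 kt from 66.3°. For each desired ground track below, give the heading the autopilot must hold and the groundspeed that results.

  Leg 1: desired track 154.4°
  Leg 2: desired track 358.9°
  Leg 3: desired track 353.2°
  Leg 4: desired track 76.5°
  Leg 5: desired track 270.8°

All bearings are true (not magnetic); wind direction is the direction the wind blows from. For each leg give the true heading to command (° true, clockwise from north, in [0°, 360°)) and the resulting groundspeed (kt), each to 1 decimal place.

Leg 1: desired track 154.4°; wind correction -11.4° → command heading 143.0°, groundspeed 140.4 kt
Leg 2: desired track 358.9°; wind correction +10.5° → command heading 9.4°, groundspeed 130.9 kt
Leg 3: desired track 353.2°; wind correction +10.9° → command heading 4.1°, groundspeed 133.4 kt
Leg 4: desired track 76.5°; wind correction -2.0° → command heading 74.5°, groundspeed 116.2 kt
Leg 5: desired track 270.8°; wind correction +4.7° → command heading 275.5°, groundspeed 169.6 kt

Leg 1: heading=143.0°, groundspeed=140.4 kt
Leg 2: heading=9.4°, groundspeed=130.9 kt
Leg 3: heading=4.1°, groundspeed=133.4 kt
Leg 4: heading=74.5°, groundspeed=116.2 kt
Leg 5: heading=275.5°, groundspeed=169.6 kt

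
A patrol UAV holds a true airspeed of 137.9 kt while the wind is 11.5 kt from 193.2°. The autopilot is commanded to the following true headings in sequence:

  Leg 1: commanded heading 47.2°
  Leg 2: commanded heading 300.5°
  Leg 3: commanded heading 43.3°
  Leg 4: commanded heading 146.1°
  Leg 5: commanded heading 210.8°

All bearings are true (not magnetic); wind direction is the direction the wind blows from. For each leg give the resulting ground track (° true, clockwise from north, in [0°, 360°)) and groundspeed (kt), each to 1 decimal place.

Leg 1: track=44.7°, groundspeed=147.6 kt
Leg 2: track=304.9°, groundspeed=141.7 kt
Leg 3: track=41.1°, groundspeed=148.0 kt
Leg 4: track=142.4°, groundspeed=130.3 kt
Leg 5: track=212.4°, groundspeed=127.0 kt

Leg 1: heading 47.2°; drift -2.5° → track 44.7°, groundspeed 147.6 kt
Leg 2: heading 300.5°; drift +4.4° → track 304.9°, groundspeed 141.7 kt
Leg 3: heading 43.3°; drift -2.2° → track 41.1°, groundspeed 148.0 kt
Leg 4: heading 146.1°; drift -3.7° → track 142.4°, groundspeed 130.3 kt
Leg 5: heading 210.8°; drift +1.6° → track 212.4°, groundspeed 127.0 kt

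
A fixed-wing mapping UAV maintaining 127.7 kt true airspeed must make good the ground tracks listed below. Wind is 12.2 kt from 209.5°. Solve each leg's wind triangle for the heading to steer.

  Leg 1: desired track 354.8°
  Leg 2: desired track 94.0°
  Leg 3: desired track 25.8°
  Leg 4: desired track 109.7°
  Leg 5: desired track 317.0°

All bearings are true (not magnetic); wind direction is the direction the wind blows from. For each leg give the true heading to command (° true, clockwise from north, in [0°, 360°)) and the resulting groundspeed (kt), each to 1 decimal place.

Leg 1: heading=351.7°, groundspeed=137.5 kt
Leg 2: heading=98.9°, groundspeed=132.5 kt
Leg 3: heading=25.4°, groundspeed=139.9 kt
Leg 4: heading=115.1°, groundspeed=129.2 kt
Leg 5: heading=311.8°, groundspeed=130.8 kt

Leg 1: desired track 354.8°; wind correction -3.1° → command heading 351.7°, groundspeed 137.5 kt
Leg 2: desired track 94.0°; wind correction +4.9° → command heading 98.9°, groundspeed 132.5 kt
Leg 3: desired track 25.8°; wind correction -0.4° → command heading 25.4°, groundspeed 139.9 kt
Leg 4: desired track 109.7°; wind correction +5.4° → command heading 115.1°, groundspeed 129.2 kt
Leg 5: desired track 317.0°; wind correction -5.2° → command heading 311.8°, groundspeed 130.8 kt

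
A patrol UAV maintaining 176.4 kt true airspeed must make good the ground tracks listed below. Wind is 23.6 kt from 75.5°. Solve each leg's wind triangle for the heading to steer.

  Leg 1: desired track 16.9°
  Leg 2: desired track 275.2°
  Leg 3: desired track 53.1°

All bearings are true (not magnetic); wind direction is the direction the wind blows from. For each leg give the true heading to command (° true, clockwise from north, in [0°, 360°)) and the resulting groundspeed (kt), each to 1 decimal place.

Leg 1: heading=23.5°, groundspeed=163.0 kt
Leg 2: heading=277.8°, groundspeed=198.4 kt
Leg 3: heading=56.0°, groundspeed=154.4 kt

Leg 1: desired track 16.9°; wind correction +6.6° → command heading 23.5°, groundspeed 163.0 kt
Leg 2: desired track 275.2°; wind correction +2.6° → command heading 277.8°, groundspeed 198.4 kt
Leg 3: desired track 53.1°; wind correction +2.9° → command heading 56.0°, groundspeed 154.4 kt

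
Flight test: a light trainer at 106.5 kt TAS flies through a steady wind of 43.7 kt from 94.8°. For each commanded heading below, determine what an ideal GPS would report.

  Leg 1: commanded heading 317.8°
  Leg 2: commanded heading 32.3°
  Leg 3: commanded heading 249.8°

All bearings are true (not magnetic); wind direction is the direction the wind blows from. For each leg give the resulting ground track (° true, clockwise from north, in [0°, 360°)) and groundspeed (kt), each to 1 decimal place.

Leg 1: heading 317.8°; drift -12.1° → track 305.7°, groundspeed 141.6 kt
Leg 2: heading 32.3°; drift -24.2° → track 8.1°, groundspeed 94.6 kt
Leg 3: heading 249.8°; drift +7.2° → track 257.0°, groundspeed 147.3 kt

Leg 1: track=305.7°, groundspeed=141.6 kt
Leg 2: track=8.1°, groundspeed=94.6 kt
Leg 3: track=257.0°, groundspeed=147.3 kt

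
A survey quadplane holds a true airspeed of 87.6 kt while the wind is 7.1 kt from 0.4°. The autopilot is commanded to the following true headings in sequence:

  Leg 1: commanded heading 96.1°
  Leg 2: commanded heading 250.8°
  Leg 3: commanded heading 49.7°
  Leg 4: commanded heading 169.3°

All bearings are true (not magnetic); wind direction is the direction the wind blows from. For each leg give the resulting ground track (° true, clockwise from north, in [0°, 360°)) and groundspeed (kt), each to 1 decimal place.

Leg 1: heading 96.1°; drift +4.6° → track 100.7°, groundspeed 88.6 kt
Leg 2: heading 250.8°; drift -4.3° → track 246.5°, groundspeed 90.2 kt
Leg 3: heading 49.7°; drift +3.7° → track 53.4°, groundspeed 83.1 kt
Leg 4: heading 169.3°; drift +0.8° → track 170.1°, groundspeed 94.6 kt

Leg 1: track=100.7°, groundspeed=88.6 kt
Leg 2: track=246.5°, groundspeed=90.2 kt
Leg 3: track=53.4°, groundspeed=83.1 kt
Leg 4: track=170.1°, groundspeed=94.6 kt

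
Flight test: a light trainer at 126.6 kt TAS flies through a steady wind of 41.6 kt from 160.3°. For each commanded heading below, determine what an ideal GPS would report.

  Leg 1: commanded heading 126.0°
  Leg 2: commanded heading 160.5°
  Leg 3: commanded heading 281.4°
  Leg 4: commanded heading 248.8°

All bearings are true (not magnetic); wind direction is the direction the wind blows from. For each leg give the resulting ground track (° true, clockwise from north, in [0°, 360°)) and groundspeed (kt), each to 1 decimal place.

Leg 1: track=111.7°, groundspeed=95.2 kt
Leg 2: track=160.6°, groundspeed=85.0 kt
Leg 3: track=294.9°, groundspeed=152.3 kt
Leg 4: track=267.1°, groundspeed=132.2 kt

Leg 1: heading 126.0°; drift -14.3° → track 111.7°, groundspeed 95.2 kt
Leg 2: heading 160.5°; drift +0.1° → track 160.6°, groundspeed 85.0 kt
Leg 3: heading 281.4°; drift +13.5° → track 294.9°, groundspeed 152.3 kt
Leg 4: heading 248.8°; drift +18.3° → track 267.1°, groundspeed 132.2 kt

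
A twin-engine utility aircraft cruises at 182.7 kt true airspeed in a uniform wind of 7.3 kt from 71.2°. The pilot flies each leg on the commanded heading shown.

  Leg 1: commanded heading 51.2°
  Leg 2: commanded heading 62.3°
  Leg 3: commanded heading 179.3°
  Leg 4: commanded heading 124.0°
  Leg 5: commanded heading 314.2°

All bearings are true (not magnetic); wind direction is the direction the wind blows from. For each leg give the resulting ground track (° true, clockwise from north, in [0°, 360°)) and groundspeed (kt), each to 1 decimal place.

Leg 1: track=50.4°, groundspeed=175.9 kt
Leg 2: track=61.9°, groundspeed=175.5 kt
Leg 3: track=181.4°, groundspeed=185.1 kt
Leg 4: track=125.9°, groundspeed=178.4 kt
Leg 5: track=312.2°, groundspeed=186.1 kt

Leg 1: heading 51.2°; drift -0.8° → track 50.4°, groundspeed 175.9 kt
Leg 2: heading 62.3°; drift -0.4° → track 61.9°, groundspeed 175.5 kt
Leg 3: heading 179.3°; drift +2.1° → track 181.4°, groundspeed 185.1 kt
Leg 4: heading 124.0°; drift +1.9° → track 125.9°, groundspeed 178.4 kt
Leg 5: heading 314.2°; drift -2.0° → track 312.2°, groundspeed 186.1 kt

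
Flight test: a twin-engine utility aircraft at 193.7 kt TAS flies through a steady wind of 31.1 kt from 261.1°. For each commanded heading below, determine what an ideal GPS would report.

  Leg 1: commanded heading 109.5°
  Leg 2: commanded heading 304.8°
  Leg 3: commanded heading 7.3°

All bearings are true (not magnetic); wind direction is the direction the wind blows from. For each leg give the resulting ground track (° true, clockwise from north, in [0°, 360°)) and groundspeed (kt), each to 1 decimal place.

Leg 1: track=105.7°, groundspeed=221.6 kt
Leg 2: track=312.0°, groundspeed=172.6 kt
Leg 3: track=15.7°, groundspeed=204.6 kt

Leg 1: heading 109.5°; drift -3.8° → track 105.7°, groundspeed 221.6 kt
Leg 2: heading 304.8°; drift +7.2° → track 312.0°, groundspeed 172.6 kt
Leg 3: heading 7.3°; drift +8.4° → track 15.7°, groundspeed 204.6 kt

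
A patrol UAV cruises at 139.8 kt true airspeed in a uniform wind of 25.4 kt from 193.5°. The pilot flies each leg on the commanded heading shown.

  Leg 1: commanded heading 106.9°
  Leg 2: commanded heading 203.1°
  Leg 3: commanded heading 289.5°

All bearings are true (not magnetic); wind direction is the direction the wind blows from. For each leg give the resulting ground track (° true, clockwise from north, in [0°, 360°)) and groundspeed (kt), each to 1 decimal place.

Leg 1: heading 106.9°; drift -10.4° → track 96.5°, groundspeed 140.6 kt
Leg 2: heading 203.1°; drift +2.1° → track 205.2°, groundspeed 114.8 kt
Leg 3: heading 289.5°; drift +10.1° → track 299.6°, groundspeed 144.7 kt

Leg 1: track=96.5°, groundspeed=140.6 kt
Leg 2: track=205.2°, groundspeed=114.8 kt
Leg 3: track=299.6°, groundspeed=144.7 kt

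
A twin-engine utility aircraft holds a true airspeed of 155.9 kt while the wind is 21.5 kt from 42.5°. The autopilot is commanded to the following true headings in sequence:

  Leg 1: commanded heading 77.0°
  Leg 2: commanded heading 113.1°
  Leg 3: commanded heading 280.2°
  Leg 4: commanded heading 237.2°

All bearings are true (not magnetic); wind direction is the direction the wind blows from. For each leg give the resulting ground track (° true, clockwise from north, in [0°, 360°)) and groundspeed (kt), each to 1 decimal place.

Leg 1: track=82.0°, groundspeed=138.7 kt
Leg 2: track=120.9°, groundspeed=150.1 kt
Leg 3: track=274.0°, groundspeed=168.4 kt
Leg 4: track=235.4°, groundspeed=176.8 kt

Leg 1: heading 77.0°; drift +5.0° → track 82.0°, groundspeed 138.7 kt
Leg 2: heading 113.1°; drift +7.8° → track 120.9°, groundspeed 150.1 kt
Leg 3: heading 280.2°; drift -6.2° → track 274.0°, groundspeed 168.4 kt
Leg 4: heading 237.2°; drift -1.8° → track 235.4°, groundspeed 176.8 kt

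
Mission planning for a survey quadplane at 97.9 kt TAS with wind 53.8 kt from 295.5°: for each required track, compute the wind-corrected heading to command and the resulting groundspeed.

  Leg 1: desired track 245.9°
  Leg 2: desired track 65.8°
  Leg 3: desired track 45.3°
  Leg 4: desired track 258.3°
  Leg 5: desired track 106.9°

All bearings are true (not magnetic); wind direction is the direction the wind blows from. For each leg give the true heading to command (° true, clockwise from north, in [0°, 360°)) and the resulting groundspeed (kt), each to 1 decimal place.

Leg 1: heading=270.6°, groundspeed=54.0 kt
Leg 2: heading=41.0°, groundspeed=123.7 kt
Leg 3: heading=14.2°, groundspeed=102.0 kt
Leg 4: heading=277.7°, groundspeed=49.5 kt
Leg 5: heading=102.2°, groundspeed=150.8 kt

Leg 1: desired track 245.9°; wind correction +24.7° → command heading 270.6°, groundspeed 54.0 kt
Leg 2: desired track 65.8°; wind correction -24.8° → command heading 41.0°, groundspeed 123.7 kt
Leg 3: desired track 45.3°; wind correction -31.1° → command heading 14.2°, groundspeed 102.0 kt
Leg 4: desired track 258.3°; wind correction +19.4° → command heading 277.7°, groundspeed 49.5 kt
Leg 5: desired track 106.9°; wind correction -4.7° → command heading 102.2°, groundspeed 150.8 kt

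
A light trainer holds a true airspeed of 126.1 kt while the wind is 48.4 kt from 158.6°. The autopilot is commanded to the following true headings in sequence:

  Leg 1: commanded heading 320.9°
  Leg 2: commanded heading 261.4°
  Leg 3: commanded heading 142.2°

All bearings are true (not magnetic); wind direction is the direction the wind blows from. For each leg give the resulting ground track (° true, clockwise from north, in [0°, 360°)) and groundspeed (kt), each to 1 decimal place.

Leg 1: track=325.8°, groundspeed=172.8 kt
Leg 2: track=280.4°, groundspeed=144.7 kt
Leg 3: track=132.5°, groundspeed=80.8 kt

Leg 1: heading 320.9°; drift +4.9° → track 325.8°, groundspeed 172.8 kt
Leg 2: heading 261.4°; drift +19.0° → track 280.4°, groundspeed 144.7 kt
Leg 3: heading 142.2°; drift -9.7° → track 132.5°, groundspeed 80.8 kt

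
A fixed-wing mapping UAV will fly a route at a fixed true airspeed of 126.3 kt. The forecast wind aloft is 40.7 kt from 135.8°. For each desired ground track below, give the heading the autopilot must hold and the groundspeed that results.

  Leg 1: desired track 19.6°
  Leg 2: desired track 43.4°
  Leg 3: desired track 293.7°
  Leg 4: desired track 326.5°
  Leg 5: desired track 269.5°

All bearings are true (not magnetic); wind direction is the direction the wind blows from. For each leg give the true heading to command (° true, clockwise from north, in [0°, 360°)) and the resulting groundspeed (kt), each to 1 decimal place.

Leg 1: desired track 19.6°; wind correction +16.8° → command heading 36.4°, groundspeed 138.9 kt
Leg 2: desired track 43.4°; wind correction +18.8° → command heading 62.2°, groundspeed 121.3 kt
Leg 3: desired track 293.7°; wind correction -7.0° → command heading 286.7°, groundspeed 163.1 kt
Leg 4: desired track 326.5°; wind correction +3.4° → command heading 329.9°, groundspeed 166.1 kt
Leg 5: desired track 269.5°; wind correction -13.5° → command heading 256.0°, groundspeed 150.9 kt

Leg 1: heading=36.4°, groundspeed=138.9 kt
Leg 2: heading=62.2°, groundspeed=121.3 kt
Leg 3: heading=286.7°, groundspeed=163.1 kt
Leg 4: heading=329.9°, groundspeed=166.1 kt
Leg 5: heading=256.0°, groundspeed=150.9 kt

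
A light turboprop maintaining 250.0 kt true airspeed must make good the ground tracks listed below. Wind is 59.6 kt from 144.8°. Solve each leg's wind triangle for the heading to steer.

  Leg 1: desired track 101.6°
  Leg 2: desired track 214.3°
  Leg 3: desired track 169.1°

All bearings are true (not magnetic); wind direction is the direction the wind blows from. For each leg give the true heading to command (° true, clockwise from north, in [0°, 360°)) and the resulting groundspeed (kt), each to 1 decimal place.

Leg 1: heading=111.0°, groundspeed=203.2 kt
Leg 2: heading=201.4°, groundspeed=222.8 kt
Leg 3: heading=163.5°, groundspeed=194.5 kt

Leg 1: desired track 101.6°; wind correction +9.4° → command heading 111.0°, groundspeed 203.2 kt
Leg 2: desired track 214.3°; wind correction -12.9° → command heading 201.4°, groundspeed 222.8 kt
Leg 3: desired track 169.1°; wind correction -5.6° → command heading 163.5°, groundspeed 194.5 kt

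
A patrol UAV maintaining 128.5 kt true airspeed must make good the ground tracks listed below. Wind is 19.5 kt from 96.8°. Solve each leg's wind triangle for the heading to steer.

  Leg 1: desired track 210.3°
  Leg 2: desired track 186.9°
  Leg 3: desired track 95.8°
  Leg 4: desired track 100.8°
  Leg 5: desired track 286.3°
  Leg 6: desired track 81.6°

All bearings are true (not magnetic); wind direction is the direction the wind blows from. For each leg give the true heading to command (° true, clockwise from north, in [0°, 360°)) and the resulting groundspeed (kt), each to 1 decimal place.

Leg 1: desired track 210.3°; wind correction -8.0° → command heading 202.3°, groundspeed 135.0 kt
Leg 2: desired track 186.9°; wind correction -8.7° → command heading 178.2°, groundspeed 127.0 kt
Leg 3: desired track 95.8°; wind correction +0.2° → command heading 96.0°, groundspeed 109.0 kt
Leg 4: desired track 100.8°; wind correction -0.6° → command heading 100.2°, groundspeed 109.0 kt
Leg 5: desired track 286.3°; wind correction +1.4° → command heading 287.7°, groundspeed 147.7 kt
Leg 6: desired track 81.6°; wind correction +2.3° → command heading 83.9°, groundspeed 109.6 kt

Leg 1: heading=202.3°, groundspeed=135.0 kt
Leg 2: heading=178.2°, groundspeed=127.0 kt
Leg 3: heading=96.0°, groundspeed=109.0 kt
Leg 4: heading=100.2°, groundspeed=109.0 kt
Leg 5: heading=287.7°, groundspeed=147.7 kt
Leg 6: heading=83.9°, groundspeed=109.6 kt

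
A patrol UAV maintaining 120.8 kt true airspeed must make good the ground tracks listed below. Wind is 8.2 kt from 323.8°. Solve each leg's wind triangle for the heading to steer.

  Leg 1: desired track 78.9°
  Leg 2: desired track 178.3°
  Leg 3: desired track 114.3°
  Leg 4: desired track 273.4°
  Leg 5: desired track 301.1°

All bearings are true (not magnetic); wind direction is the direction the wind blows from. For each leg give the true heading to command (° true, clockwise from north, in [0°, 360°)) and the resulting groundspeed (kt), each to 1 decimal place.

Leg 1: heading=75.4°, groundspeed=124.0 kt
Leg 2: heading=180.5°, groundspeed=127.5 kt
Leg 3: heading=112.4°, groundspeed=127.9 kt
Leg 4: heading=276.4°, groundspeed=115.4 kt
Leg 5: heading=302.6°, groundspeed=113.2 kt

Leg 1: desired track 78.9°; wind correction -3.5° → command heading 75.4°, groundspeed 124.0 kt
Leg 2: desired track 178.3°; wind correction +2.2° → command heading 180.5°, groundspeed 127.5 kt
Leg 3: desired track 114.3°; wind correction -1.9° → command heading 112.4°, groundspeed 127.9 kt
Leg 4: desired track 273.4°; wind correction +3.0° → command heading 276.4°, groundspeed 115.4 kt
Leg 5: desired track 301.1°; wind correction +1.5° → command heading 302.6°, groundspeed 113.2 kt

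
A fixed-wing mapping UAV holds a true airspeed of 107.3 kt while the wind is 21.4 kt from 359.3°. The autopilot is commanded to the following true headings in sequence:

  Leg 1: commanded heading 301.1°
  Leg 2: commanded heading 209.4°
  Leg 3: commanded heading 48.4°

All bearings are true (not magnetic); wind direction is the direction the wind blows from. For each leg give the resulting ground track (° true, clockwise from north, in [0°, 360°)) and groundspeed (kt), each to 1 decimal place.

Leg 1: track=290.4°, groundspeed=97.7 kt
Leg 2: track=204.5°, groundspeed=126.3 kt
Leg 3: track=58.2°, groundspeed=94.7 kt

Leg 1: heading 301.1°; drift -10.7° → track 290.4°, groundspeed 97.7 kt
Leg 2: heading 209.4°; drift -4.9° → track 204.5°, groundspeed 126.3 kt
Leg 3: heading 48.4°; drift +9.8° → track 58.2°, groundspeed 94.7 kt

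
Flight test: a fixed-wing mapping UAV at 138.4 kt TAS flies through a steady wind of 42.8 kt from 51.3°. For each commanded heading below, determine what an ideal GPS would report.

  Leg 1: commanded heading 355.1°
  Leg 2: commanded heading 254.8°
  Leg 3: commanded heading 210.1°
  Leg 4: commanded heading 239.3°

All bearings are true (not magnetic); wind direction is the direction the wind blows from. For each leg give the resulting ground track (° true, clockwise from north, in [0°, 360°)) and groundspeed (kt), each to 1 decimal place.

Leg 1: track=337.9°, groundspeed=120.0 kt
Leg 2: track=249.3°, groundspeed=178.5 kt
Leg 3: track=215.1°, groundspeed=179.0 kt
Leg 4: track=237.4°, groundspeed=180.9 kt

Leg 1: heading 355.1°; drift -17.2° → track 337.9°, groundspeed 120.0 kt
Leg 2: heading 254.8°; drift -5.5° → track 249.3°, groundspeed 178.5 kt
Leg 3: heading 210.1°; drift +5.0° → track 215.1°, groundspeed 179.0 kt
Leg 4: heading 239.3°; drift -1.9° → track 237.4°, groundspeed 180.9 kt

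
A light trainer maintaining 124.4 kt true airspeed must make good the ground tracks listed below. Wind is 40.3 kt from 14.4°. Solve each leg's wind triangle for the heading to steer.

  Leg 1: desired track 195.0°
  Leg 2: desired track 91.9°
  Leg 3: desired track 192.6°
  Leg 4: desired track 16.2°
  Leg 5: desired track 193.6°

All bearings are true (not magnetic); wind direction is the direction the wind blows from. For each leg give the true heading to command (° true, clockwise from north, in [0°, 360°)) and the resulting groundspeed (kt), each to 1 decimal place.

Leg 1: desired track 195.0°; wind correction +0.2° → command heading 195.2°, groundspeed 164.7 kt
Leg 2: desired track 91.9°; wind correction -18.4° → command heading 73.5°, groundspeed 109.3 kt
Leg 3: desired track 192.6°; wind correction -0.6° → command heading 192.0°, groundspeed 164.7 kt
Leg 4: desired track 16.2°; wind correction -0.6° → command heading 15.6°, groundspeed 84.1 kt
Leg 5: desired track 193.6°; wind correction -0.3° → command heading 193.3°, groundspeed 164.7 kt

Leg 1: heading=195.2°, groundspeed=164.7 kt
Leg 2: heading=73.5°, groundspeed=109.3 kt
Leg 3: heading=192.0°, groundspeed=164.7 kt
Leg 4: heading=15.6°, groundspeed=84.1 kt
Leg 5: heading=193.3°, groundspeed=164.7 kt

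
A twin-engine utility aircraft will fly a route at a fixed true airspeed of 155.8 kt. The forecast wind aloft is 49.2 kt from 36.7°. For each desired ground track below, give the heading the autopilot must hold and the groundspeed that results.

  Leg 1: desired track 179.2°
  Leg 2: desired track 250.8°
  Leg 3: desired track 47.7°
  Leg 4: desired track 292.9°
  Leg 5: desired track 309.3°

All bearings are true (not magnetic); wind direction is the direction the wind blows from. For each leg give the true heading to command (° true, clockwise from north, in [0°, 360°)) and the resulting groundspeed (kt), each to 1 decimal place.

Leg 1: desired track 179.2°; wind correction -11.1° → command heading 168.1°, groundspeed 191.9 kt
Leg 2: desired track 250.8°; wind correction +10.2° → command heading 261.0°, groundspeed 194.1 kt
Leg 3: desired track 47.7°; wind correction -3.5° → command heading 44.2°, groundspeed 107.2 kt
Leg 4: desired track 292.9°; wind correction +17.9° → command heading 310.8°, groundspeed 160.0 kt
Leg 5: desired track 309.3°; wind correction +18.4° → command heading 327.7°, groundspeed 145.6 kt

Leg 1: heading=168.1°, groundspeed=191.9 kt
Leg 2: heading=261.0°, groundspeed=194.1 kt
Leg 3: heading=44.2°, groundspeed=107.2 kt
Leg 4: heading=310.8°, groundspeed=160.0 kt
Leg 5: heading=327.7°, groundspeed=145.6 kt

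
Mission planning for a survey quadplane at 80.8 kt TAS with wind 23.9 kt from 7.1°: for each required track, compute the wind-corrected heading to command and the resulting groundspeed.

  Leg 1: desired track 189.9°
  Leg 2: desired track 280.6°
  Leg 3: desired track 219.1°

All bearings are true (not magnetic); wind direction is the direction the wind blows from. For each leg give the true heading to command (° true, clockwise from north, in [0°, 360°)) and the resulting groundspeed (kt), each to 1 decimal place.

Leg 1: heading=190.7°, groundspeed=104.7 kt
Leg 2: heading=297.8°, groundspeed=75.7 kt
Leg 3: heading=228.1°, groundspeed=100.1 kt

Leg 1: desired track 189.9°; wind correction +0.8° → command heading 190.7°, groundspeed 104.7 kt
Leg 2: desired track 280.6°; wind correction +17.2° → command heading 297.8°, groundspeed 75.7 kt
Leg 3: desired track 219.1°; wind correction +9.0° → command heading 228.1°, groundspeed 100.1 kt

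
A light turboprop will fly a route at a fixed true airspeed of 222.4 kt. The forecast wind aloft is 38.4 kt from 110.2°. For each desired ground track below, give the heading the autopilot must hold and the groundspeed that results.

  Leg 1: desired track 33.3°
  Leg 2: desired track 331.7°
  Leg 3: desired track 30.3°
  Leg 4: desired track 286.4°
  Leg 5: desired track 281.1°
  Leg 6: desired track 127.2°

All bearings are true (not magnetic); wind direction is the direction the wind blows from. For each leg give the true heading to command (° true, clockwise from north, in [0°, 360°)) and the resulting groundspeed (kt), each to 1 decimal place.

Leg 1: desired track 33.3°; wind correction +9.7° → command heading 43.0°, groundspeed 210.5 kt
Leg 2: desired track 331.7°; wind correction +6.6° → command heading 338.3°, groundspeed 249.7 kt
Leg 3: desired track 30.3°; wind correction +9.8° → command heading 40.1°, groundspeed 212.4 kt
Leg 4: desired track 286.4°; wind correction -0.7° → command heading 285.7°, groundspeed 260.7 kt
Leg 5: desired track 281.1°; wind correction -1.6° → command heading 279.5°, groundspeed 260.2 kt
Leg 6: desired track 127.2°; wind correction -2.9° → command heading 124.3°, groundspeed 185.4 kt

Leg 1: heading=43.0°, groundspeed=210.5 kt
Leg 2: heading=338.3°, groundspeed=249.7 kt
Leg 3: heading=40.1°, groundspeed=212.4 kt
Leg 4: heading=285.7°, groundspeed=260.7 kt
Leg 5: heading=279.5°, groundspeed=260.2 kt
Leg 6: heading=124.3°, groundspeed=185.4 kt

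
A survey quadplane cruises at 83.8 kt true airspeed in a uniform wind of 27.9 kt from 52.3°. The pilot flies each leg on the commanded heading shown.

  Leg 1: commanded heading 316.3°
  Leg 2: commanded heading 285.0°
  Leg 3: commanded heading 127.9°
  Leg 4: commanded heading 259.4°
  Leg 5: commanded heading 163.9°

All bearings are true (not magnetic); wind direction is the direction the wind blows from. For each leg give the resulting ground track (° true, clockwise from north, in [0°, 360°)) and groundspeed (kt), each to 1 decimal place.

Leg 1: heading 316.3°; drift -17.7° → track 298.6°, groundspeed 91.0 kt
Leg 2: heading 285.0°; drift -12.4° → track 272.6°, groundspeed 103.1 kt
Leg 3: heading 127.9°; drift +19.4° → track 147.3°, groundspeed 81.5 kt
Leg 4: heading 259.4°; drift -6.7° → track 252.7°, groundspeed 109.4 kt
Leg 5: heading 163.9°; drift +15.4° → track 179.3°, groundspeed 97.6 kt

Leg 1: track=298.6°, groundspeed=91.0 kt
Leg 2: track=272.6°, groundspeed=103.1 kt
Leg 3: track=147.3°, groundspeed=81.5 kt
Leg 4: track=252.7°, groundspeed=109.4 kt
Leg 5: track=179.3°, groundspeed=97.6 kt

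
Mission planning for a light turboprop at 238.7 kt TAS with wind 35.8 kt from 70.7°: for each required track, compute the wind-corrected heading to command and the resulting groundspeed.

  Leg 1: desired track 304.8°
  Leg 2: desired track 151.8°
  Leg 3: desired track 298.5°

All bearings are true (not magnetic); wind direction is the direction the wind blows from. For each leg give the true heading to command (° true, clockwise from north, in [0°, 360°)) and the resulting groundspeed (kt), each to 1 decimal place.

Leg 1: heading=311.8°, groundspeed=257.9 kt
Leg 2: heading=143.3°, groundspeed=230.5 kt
Leg 3: heading=304.9°, groundspeed=261.3 kt

Leg 1: desired track 304.8°; wind correction +7.0° → command heading 311.8°, groundspeed 257.9 kt
Leg 2: desired track 151.8°; wind correction -8.5° → command heading 143.3°, groundspeed 230.5 kt
Leg 3: desired track 298.5°; wind correction +6.4° → command heading 304.9°, groundspeed 261.3 kt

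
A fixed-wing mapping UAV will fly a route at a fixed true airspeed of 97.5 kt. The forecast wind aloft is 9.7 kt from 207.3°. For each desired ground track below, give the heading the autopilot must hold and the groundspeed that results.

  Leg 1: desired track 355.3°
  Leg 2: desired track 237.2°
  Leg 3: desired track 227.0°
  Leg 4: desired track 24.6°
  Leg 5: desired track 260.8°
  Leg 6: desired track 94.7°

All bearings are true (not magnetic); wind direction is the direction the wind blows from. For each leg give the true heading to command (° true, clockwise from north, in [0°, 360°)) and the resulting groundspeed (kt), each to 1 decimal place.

Leg 1: heading=352.3°, groundspeed=105.6 kt
Leg 2: heading=234.4°, groundspeed=89.0 kt
Leg 3: heading=225.1°, groundspeed=88.3 kt
Leg 4: heading=24.3°, groundspeed=107.2 kt
Leg 5: heading=256.2°, groundspeed=91.4 kt
Leg 6: heading=100.0°, groundspeed=100.8 kt

Leg 1: desired track 355.3°; wind correction -3.0° → command heading 352.3°, groundspeed 105.6 kt
Leg 2: desired track 237.2°; wind correction -2.8° → command heading 234.4°, groundspeed 89.0 kt
Leg 3: desired track 227.0°; wind correction -1.9° → command heading 225.1°, groundspeed 88.3 kt
Leg 4: desired track 24.6°; wind correction -0.3° → command heading 24.3°, groundspeed 107.2 kt
Leg 5: desired track 260.8°; wind correction -4.6° → command heading 256.2°, groundspeed 91.4 kt
Leg 6: desired track 94.7°; wind correction +5.3° → command heading 100.0°, groundspeed 100.8 kt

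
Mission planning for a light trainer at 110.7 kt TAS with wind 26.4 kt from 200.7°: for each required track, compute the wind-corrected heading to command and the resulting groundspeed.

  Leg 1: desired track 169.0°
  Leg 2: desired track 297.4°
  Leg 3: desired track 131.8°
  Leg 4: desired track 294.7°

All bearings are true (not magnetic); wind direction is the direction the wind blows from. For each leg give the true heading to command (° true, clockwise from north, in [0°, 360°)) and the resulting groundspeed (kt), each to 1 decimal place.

Leg 1: heading=176.2°, groundspeed=87.4 kt
Leg 2: heading=283.7°, groundspeed=110.6 kt
Leg 3: heading=144.7°, groundspeed=98.4 kt
Leg 4: heading=280.9°, groundspeed=109.4 kt

Leg 1: desired track 169.0°; wind correction +7.2° → command heading 176.2°, groundspeed 87.4 kt
Leg 2: desired track 297.4°; wind correction -13.7° → command heading 283.7°, groundspeed 110.6 kt
Leg 3: desired track 131.8°; wind correction +12.9° → command heading 144.7°, groundspeed 98.4 kt
Leg 4: desired track 294.7°; wind correction -13.8° → command heading 280.9°, groundspeed 109.4 kt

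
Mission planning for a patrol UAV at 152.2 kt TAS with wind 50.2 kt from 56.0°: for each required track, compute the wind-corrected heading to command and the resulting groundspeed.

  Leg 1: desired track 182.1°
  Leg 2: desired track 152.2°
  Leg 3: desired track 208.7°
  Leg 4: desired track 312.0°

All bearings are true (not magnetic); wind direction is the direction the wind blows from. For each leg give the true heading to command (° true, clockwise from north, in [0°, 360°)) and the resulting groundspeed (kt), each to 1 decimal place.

Leg 1: heading=166.6°, groundspeed=176.3 kt
Leg 2: heading=133.1°, groundspeed=149.2 kt
Leg 3: heading=200.0°, groundspeed=195.1 kt
Leg 4: heading=330.7°, groundspeed=156.3 kt

Leg 1: desired track 182.1°; wind correction -15.5° → command heading 166.6°, groundspeed 176.3 kt
Leg 2: desired track 152.2°; wind correction -19.1° → command heading 133.1°, groundspeed 149.2 kt
Leg 3: desired track 208.7°; wind correction -8.7° → command heading 200.0°, groundspeed 195.1 kt
Leg 4: desired track 312.0°; wind correction +18.7° → command heading 330.7°, groundspeed 156.3 kt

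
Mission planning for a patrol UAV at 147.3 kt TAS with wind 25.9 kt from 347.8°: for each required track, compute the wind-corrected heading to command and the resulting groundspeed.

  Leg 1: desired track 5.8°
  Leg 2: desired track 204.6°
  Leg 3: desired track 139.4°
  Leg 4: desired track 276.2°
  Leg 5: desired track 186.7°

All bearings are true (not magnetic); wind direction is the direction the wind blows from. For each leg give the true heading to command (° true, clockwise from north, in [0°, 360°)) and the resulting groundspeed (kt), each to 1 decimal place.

Leg 1: heading=2.7°, groundspeed=122.5 kt
Leg 2: heading=210.6°, groundspeed=167.2 kt
Leg 3: heading=134.6°, groundspeed=169.6 kt
Leg 4: heading=285.8°, groundspeed=137.1 kt
Leg 5: heading=190.0°, groundspeed=171.6 kt

Leg 1: desired track 5.8°; wind correction -3.1° → command heading 2.7°, groundspeed 122.5 kt
Leg 2: desired track 204.6°; wind correction +6.0° → command heading 210.6°, groundspeed 167.2 kt
Leg 3: desired track 139.4°; wind correction -4.8° → command heading 134.6°, groundspeed 169.6 kt
Leg 4: desired track 276.2°; wind correction +9.6° → command heading 285.8°, groundspeed 137.1 kt
Leg 5: desired track 186.7°; wind correction +3.3° → command heading 190.0°, groundspeed 171.6 kt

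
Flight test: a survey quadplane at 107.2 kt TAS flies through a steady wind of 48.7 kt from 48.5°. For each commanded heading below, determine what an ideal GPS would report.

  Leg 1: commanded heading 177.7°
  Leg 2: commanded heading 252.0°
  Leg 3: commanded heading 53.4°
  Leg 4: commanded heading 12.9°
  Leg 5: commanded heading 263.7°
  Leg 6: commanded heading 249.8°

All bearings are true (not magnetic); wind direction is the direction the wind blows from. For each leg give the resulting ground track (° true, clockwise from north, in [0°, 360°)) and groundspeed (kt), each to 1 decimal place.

Leg 1: heading 177.7°; drift +15.3° → track 193.0°, groundspeed 143.0 kt
Leg 2: heading 252.0°; drift -7.3° → track 244.7°, groundspeed 153.1 kt
Leg 3: heading 53.4°; drift +4.1° → track 57.5°, groundspeed 58.8 kt
Leg 4: heading 12.9°; drift -22.8° → track 350.1°, groundspeed 73.3 kt
Leg 5: heading 263.7°; drift -10.8° → track 252.9°, groundspeed 149.7 kt
Leg 6: heading 249.8°; drift -6.6° → track 243.2°, groundspeed 153.6 kt

Leg 1: track=193.0°, groundspeed=143.0 kt
Leg 2: track=244.7°, groundspeed=153.1 kt
Leg 3: track=57.5°, groundspeed=58.8 kt
Leg 4: track=350.1°, groundspeed=73.3 kt
Leg 5: track=252.9°, groundspeed=149.7 kt
Leg 6: track=243.2°, groundspeed=153.6 kt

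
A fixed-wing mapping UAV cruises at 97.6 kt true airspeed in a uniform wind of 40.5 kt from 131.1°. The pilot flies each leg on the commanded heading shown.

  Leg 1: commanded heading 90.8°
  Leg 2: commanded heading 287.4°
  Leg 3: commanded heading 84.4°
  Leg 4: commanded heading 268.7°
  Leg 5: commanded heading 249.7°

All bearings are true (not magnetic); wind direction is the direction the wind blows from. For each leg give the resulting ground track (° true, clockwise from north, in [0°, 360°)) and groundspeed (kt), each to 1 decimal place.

Leg 1: track=69.4°, groundspeed=71.7 kt
Leg 2: track=294.3°, groundspeed=135.7 kt
Leg 3: track=61.5°, groundspeed=75.8 kt
Leg 4: track=280.8°, groundspeed=130.4 kt
Leg 5: track=266.6°, groundspeed=122.3 kt

Leg 1: heading 90.8°; drift -21.4° → track 69.4°, groundspeed 71.7 kt
Leg 2: heading 287.4°; drift +6.9° → track 294.3°, groundspeed 135.7 kt
Leg 3: heading 84.4°; drift -22.9° → track 61.5°, groundspeed 75.8 kt
Leg 4: heading 268.7°; drift +12.1° → track 280.8°, groundspeed 130.4 kt
Leg 5: heading 249.7°; drift +16.9° → track 266.6°, groundspeed 122.3 kt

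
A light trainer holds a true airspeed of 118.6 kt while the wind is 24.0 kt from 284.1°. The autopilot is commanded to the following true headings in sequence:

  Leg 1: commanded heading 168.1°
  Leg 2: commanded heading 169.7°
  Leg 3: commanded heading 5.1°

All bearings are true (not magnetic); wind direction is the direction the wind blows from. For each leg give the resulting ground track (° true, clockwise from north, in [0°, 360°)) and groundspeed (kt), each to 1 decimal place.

Leg 1: track=158.6°, groundspeed=130.9 kt
Leg 2: track=160.0°, groundspeed=130.4 kt
Leg 3: track=16.8°, groundspeed=117.3 kt

Leg 1: heading 168.1°; drift -9.5° → track 158.6°, groundspeed 130.9 kt
Leg 2: heading 169.7°; drift -9.7° → track 160.0°, groundspeed 130.4 kt
Leg 3: heading 5.1°; drift +11.7° → track 16.8°, groundspeed 117.3 kt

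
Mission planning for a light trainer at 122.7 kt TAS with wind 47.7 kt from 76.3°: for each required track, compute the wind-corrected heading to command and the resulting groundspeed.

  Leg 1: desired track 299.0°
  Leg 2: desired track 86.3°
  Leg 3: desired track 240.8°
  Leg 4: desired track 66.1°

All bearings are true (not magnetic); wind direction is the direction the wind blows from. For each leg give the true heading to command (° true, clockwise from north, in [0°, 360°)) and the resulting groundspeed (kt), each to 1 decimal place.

Leg 1: heading=314.3°, groundspeed=153.4 kt
Leg 2: heading=82.4°, groundspeed=75.4 kt
Leg 3: heading=234.8°, groundspeed=168.0 kt
Leg 4: heading=70.0°, groundspeed=75.5 kt

Leg 1: desired track 299.0°; wind correction +15.3° → command heading 314.3°, groundspeed 153.4 kt
Leg 2: desired track 86.3°; wind correction -3.9° → command heading 82.4°, groundspeed 75.4 kt
Leg 3: desired track 240.8°; wind correction -6.0° → command heading 234.8°, groundspeed 168.0 kt
Leg 4: desired track 66.1°; wind correction +3.9° → command heading 70.0°, groundspeed 75.5 kt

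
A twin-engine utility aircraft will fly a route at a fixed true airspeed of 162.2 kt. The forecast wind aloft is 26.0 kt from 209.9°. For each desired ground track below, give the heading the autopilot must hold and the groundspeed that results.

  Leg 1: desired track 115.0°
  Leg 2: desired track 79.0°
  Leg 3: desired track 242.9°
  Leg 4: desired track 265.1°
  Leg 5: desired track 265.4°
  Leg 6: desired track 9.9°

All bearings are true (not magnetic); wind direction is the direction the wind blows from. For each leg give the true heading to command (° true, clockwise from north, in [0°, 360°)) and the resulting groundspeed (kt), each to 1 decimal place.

Leg 1: heading=124.2°, groundspeed=162.3 kt
Leg 2: heading=86.0°, groundspeed=178.0 kt
Leg 3: heading=237.9°, groundspeed=139.8 kt
Leg 4: heading=257.5°, groundspeed=146.0 kt
Leg 5: heading=257.8°, groundspeed=146.1 kt
Leg 6: heading=6.8°, groundspeed=186.4 kt

Leg 1: desired track 115.0°; wind correction +9.2° → command heading 124.2°, groundspeed 162.3 kt
Leg 2: desired track 79.0°; wind correction +7.0° → command heading 86.0°, groundspeed 178.0 kt
Leg 3: desired track 242.9°; wind correction -5.0° → command heading 237.9°, groundspeed 139.8 kt
Leg 4: desired track 265.1°; wind correction -7.6° → command heading 257.5°, groundspeed 146.0 kt
Leg 5: desired track 265.4°; wind correction -7.6° → command heading 257.8°, groundspeed 146.1 kt
Leg 6: desired track 9.9°; wind correction -3.1° → command heading 6.8°, groundspeed 186.4 kt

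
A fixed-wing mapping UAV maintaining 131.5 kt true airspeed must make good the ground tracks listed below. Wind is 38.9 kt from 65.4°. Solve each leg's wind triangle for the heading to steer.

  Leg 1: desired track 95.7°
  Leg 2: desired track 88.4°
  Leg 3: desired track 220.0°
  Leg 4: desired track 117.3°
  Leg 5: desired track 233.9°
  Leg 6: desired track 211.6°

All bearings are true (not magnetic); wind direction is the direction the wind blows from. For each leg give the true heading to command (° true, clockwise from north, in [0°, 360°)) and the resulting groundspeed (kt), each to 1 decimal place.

Leg 1: heading=87.1°, groundspeed=96.4 kt
Leg 2: heading=81.8°, groundspeed=94.8 kt
Leg 3: heading=212.7°, groundspeed=165.6 kt
Leg 4: heading=103.8°, groundspeed=103.9 kt
Leg 5: heading=230.5°, groundspeed=169.4 kt
Leg 6: heading=202.1°, groundspeed=162.0 kt

Leg 1: desired track 95.7°; wind correction -8.6° → command heading 87.1°, groundspeed 96.4 kt
Leg 2: desired track 88.4°; wind correction -6.6° → command heading 81.8°, groundspeed 94.8 kt
Leg 3: desired track 220.0°; wind correction -7.3° → command heading 212.7°, groundspeed 165.6 kt
Leg 4: desired track 117.3°; wind correction -13.5° → command heading 103.8°, groundspeed 103.9 kt
Leg 5: desired track 233.9°; wind correction -3.4° → command heading 230.5°, groundspeed 169.4 kt
Leg 6: desired track 211.6°; wind correction -9.5° → command heading 202.1°, groundspeed 162.0 kt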